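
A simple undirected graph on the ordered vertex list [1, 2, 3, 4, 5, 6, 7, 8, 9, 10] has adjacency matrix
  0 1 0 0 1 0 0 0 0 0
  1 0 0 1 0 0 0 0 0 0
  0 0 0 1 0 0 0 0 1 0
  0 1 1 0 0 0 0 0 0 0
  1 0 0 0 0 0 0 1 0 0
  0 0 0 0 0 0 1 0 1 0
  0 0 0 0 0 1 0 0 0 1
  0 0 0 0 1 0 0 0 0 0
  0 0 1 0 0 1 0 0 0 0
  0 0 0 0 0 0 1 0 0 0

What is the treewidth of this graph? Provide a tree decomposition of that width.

Each bag holds 2 vertices, so the decomposition has width 1, which upper-bounds the treewidth. Since G has at least one edge (e.g. 10–7), it is not an edgeless graph, so tw(G) ≥ 1. The upper and lower bounds meet at 1, so that is the treewidth.

Treewidth 1.
One optimal decomposition is:
Bags: B1 = {7, 10}  B2 = {6, 7}  B3 = {6, 9}  B4 = {3, 9}  B5 = {3, 4}  B6 = {2, 4}  B7 = {1, 2}  B8 = {1, 5}  B9 = {5, 8}
Tree: B1–B2, B2–B3, B3–B4, B4–B5, B5–B6, B6–B7, B7–B8, B8–B9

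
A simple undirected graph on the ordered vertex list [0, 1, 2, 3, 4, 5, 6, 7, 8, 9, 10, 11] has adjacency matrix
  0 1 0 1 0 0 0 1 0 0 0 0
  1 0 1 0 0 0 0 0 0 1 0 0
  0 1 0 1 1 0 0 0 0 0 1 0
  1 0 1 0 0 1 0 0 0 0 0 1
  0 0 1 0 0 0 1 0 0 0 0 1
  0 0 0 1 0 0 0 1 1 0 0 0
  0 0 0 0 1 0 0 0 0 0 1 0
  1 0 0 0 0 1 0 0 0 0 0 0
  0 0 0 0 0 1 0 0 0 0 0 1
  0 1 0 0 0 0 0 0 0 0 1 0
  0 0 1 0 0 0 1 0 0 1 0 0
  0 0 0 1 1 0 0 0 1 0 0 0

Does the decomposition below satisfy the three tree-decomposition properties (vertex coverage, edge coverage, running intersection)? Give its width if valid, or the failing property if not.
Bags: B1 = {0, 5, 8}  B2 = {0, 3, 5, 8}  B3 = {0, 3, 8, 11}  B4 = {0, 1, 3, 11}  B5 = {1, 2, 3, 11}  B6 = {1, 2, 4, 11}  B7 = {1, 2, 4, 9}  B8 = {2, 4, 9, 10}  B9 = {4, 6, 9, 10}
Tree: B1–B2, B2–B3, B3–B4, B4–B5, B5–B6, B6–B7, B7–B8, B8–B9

A tree decomposition must satisfy three properties: every vertex lies in some bag; for every edge, both endpoints lie together in some bag; and for every vertex, the bags containing it form a connected subtree. Here vertex 7 appears in no bag, so the decomposition is invalid.

No — vertex 7 appears in no bag.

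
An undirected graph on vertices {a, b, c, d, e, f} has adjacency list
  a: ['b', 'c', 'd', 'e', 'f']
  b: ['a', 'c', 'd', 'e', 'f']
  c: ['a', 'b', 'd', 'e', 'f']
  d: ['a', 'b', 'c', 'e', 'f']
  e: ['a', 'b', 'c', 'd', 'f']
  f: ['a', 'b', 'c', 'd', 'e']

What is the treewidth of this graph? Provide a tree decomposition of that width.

Treewidth 5.
One optimal decomposition is:
Bags: B1 = {a, b, c, d, e, f}
Tree: (single bag)

With just one bag of size 6, the width is 6 − 1 = 5, so tw(G) ≤ 5. On the other hand G contains the 6-clique {a, b, c, d, e, f}. A clique must lie in a single bag of any decomposition, so no decomposition can have width below 5. The upper and lower bounds meet at 5, so that is the treewidth.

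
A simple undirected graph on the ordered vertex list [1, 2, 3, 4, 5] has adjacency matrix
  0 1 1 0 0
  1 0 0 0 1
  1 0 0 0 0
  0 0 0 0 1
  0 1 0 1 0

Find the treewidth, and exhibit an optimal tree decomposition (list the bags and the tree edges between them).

The largest bag has 2 vertices, giving width 1; this decomposition certifies tw(G) ≤ 1. Any graph with an edge has treewidth ≥ 1, and G has the edge 4–5. Combining the bounds, tw(G) = 1.

Treewidth 1.
Bags: B1 = {4, 5}  B2 = {2, 5}  B3 = {1, 2}  B4 = {1, 3}
Tree: B1–B2, B2–B3, B3–B4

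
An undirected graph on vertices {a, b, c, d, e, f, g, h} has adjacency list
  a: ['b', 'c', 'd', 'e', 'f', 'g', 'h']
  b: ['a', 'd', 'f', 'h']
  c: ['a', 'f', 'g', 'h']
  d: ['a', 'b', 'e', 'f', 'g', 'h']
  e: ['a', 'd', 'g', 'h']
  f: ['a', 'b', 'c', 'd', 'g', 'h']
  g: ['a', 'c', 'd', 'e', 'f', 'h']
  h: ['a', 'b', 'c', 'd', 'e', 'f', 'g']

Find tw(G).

4

A width-4 tree decomposition is:
Bags: B1 = {a, b, d, f, h}  B2 = {a, d, f, g, h}  B3 = {a, d, e, g, h}  B4 = {a, c, f, g, h}
Tree: B1–B2, B2–B3, B2–B4
The largest bag has 5 vertices, giving width 4; this decomposition certifies tw(G) ≤ 4. On the other hand G contains the 5-clique {a, d, e, g, h}. A clique must lie in a single bag of any decomposition, so no decomposition can have width below 4. Combining the bounds, tw(G) = 4.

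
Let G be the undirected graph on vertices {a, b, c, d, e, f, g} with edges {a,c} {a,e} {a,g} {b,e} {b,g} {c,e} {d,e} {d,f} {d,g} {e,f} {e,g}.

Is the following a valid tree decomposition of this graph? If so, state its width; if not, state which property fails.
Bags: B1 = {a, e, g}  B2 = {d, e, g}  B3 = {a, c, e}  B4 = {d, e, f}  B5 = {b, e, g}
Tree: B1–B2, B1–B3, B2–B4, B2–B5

Checking the three conditions: (i) the bags cover all of {a, b, c, d, e, f, g}; (ii) for each edge, some bag contains both endpoints; (iii) the bags containing any fixed vertex form a subtree. All hold, so the decomposition is valid with width 3 − 1 = 2.

Yes; width 2.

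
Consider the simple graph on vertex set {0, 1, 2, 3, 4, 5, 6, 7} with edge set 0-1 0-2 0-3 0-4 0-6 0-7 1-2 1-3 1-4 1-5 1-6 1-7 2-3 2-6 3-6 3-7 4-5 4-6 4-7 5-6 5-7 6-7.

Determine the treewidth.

4

A width-4 tree decomposition is:
Bags: B1 = {1, 4, 5, 6, 7}  B2 = {0, 1, 4, 6, 7}  B3 = {0, 1, 3, 6, 7}  B4 = {0, 1, 2, 3, 6}
Tree: B1–B2, B2–B3, B3–B4
Each bag holds 5 vertices, so the decomposition has width 4, which upper-bounds the treewidth. For the lower bound, the 5 vertices {0, 1, 2, 3, 6} are pairwise adjacent, and any tree decomposition puts a clique entirely inside one bag — forcing width ≥ 4. Hence tw(G) = 4 exactly.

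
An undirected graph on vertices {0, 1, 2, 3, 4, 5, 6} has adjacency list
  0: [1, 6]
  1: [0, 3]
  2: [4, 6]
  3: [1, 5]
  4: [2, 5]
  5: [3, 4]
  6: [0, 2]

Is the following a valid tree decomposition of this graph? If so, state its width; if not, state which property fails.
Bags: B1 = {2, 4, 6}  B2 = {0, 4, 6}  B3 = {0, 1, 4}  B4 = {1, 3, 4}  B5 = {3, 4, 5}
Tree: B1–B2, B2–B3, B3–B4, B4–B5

Vertex coverage: the bags together contain {0, 1, 2, 3, 4, 5, 6}, the full vertex set. Edge coverage: each edge of G has both endpoints in at least one bag. Running intersection: for every vertex, the bags containing it form a connected subtree. All three properties hold, so this is a valid tree decomposition of width max|bag| − 1 = 2, and hence tw(G) ≤ 2.

Yes; width 2.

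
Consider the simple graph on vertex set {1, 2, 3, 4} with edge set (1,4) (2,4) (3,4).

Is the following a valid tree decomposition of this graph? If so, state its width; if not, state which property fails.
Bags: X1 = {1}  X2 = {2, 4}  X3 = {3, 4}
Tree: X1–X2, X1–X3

A tree decomposition must satisfy three properties: every vertex lies in some bag; for every edge, both endpoints lie together in some bag; and for every vertex, the bags containing it form a connected subtree. Here edge (4,1) lies in no bag, so the decomposition is invalid.

No — edge (4,1) lies in no bag.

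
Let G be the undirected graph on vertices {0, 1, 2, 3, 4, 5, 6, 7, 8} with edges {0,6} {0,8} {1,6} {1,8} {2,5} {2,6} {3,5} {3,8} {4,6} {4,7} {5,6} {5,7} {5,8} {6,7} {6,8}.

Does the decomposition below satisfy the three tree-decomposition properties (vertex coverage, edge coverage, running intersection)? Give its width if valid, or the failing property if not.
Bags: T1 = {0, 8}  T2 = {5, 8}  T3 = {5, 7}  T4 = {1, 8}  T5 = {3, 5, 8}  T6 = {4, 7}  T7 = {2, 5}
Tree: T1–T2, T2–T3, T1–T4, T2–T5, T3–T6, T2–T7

A tree decomposition must satisfy three properties: every vertex lies in some bag; for every edge, both endpoints lie together in some bag; and for every vertex, the bags containing it form a connected subtree. Here vertex 6 appears in no bag, so the decomposition is invalid.

No — vertex 6 appears in no bag.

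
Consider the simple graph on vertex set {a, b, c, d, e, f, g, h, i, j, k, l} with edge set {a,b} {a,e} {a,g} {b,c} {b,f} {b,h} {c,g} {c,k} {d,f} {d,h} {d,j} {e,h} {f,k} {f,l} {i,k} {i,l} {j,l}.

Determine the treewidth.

3

A width-3 tree decomposition is:
Bags: B1 = {d, i, j, l}  B2 = {d, f, i, l}  B3 = {d, f, i, k}  B4 = {d, f, h, k}  B5 = {b, f, h, k}  B6 = {b, c, h, k}  B7 = {b, c, e, h}  B8 = {a, b, c, e}  B9 = {a, c, e, g}
Tree: B1–B2, B2–B3, B3–B4, B4–B5, B5–B6, B6–B7, B7–B8, B8–B9
Each bag holds 4 vertices, so the decomposition has width 3, which upper-bounds the treewidth. For the lower bound: the 4 vertex sets {i,j,l}, {d}, {f}, {b,c,h,k} are disjoint, each induces a connected subgraph, and every pair is joined by at least one edge of G. Contracting each set to a single vertex therefore yields K_{4} as a minor, and since treewidth is minor-monotone, tw(G) ≥ tw(K_{4}) = 3. The upper and lower bounds meet at 3, so that is the treewidth.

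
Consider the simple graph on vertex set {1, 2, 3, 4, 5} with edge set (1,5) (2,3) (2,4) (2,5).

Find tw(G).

A width-1 tree decomposition is:
Bags: B1 = {2, 5}  B2 = {1, 5}  B3 = {2, 3}  B4 = {2, 4}
Tree: B1–B2, B1–B3, B3–B4
Each bag holds 2 vertices, so the decomposition has width 1, which upper-bounds the treewidth. Since G has at least one edge (e.g. 5–2), it is not an edgeless graph, so tw(G) ≥ 1. Therefore the treewidth is 1.

1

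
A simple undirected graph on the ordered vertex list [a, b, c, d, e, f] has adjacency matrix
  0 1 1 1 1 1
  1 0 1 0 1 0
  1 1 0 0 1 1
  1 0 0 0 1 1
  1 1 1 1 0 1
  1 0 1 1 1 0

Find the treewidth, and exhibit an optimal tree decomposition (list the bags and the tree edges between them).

Every bag has size at most 4, so the width is 4 − 1 = 3 and tw(G) ≤ 3. On the other hand G contains the 4-clique {a, d, e, f}. A clique must lie in a single bag of any decomposition, so no decomposition can have width below 3. The upper and lower bounds meet at 3, so that is the treewidth.

Treewidth 3.
One such decomposition:
Bags: B1 = {a, d, e, f}  B2 = {a, c, e, f}  B3 = {a, b, c, e}
Tree: B1–B2, B2–B3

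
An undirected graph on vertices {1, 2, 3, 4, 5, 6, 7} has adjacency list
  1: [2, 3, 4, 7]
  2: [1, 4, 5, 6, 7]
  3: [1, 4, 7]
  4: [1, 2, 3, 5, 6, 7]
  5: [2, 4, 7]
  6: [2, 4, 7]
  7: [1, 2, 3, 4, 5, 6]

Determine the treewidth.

3

A width-3 tree decomposition is:
Bags: B1 = {1, 3, 4, 7}  B2 = {1, 2, 4, 7}  B3 = {2, 4, 6, 7}  B4 = {2, 4, 5, 7}
Tree: B1–B2, B2–B3, B2–B4
Each bag holds 4 vertices, so the decomposition has width 3, which upper-bounds the treewidth. For the lower bound, the 4 vertices {1, 2, 4, 7} are pairwise adjacent, and any tree decomposition puts a clique entirely inside one bag — forcing width ≥ 3. The upper and lower bounds meet at 3, so that is the treewidth.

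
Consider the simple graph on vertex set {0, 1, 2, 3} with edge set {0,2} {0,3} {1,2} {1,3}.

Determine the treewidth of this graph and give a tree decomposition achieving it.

Treewidth 2.
One such decomposition:
Bags: B1 = {0, 1, 3}  B2 = {0, 1, 2}
Tree: B1–B2

Every bag has size at most 3, so the width is 3 − 1 = 2 and tw(G) ≤ 2. For the lower bound, G contains the cycle 0–3–1–2–0, so G is not a forest; only forests have treewidth ≤ 1, hence tw(G) ≥ 2. Hence tw(G) = 2 exactly.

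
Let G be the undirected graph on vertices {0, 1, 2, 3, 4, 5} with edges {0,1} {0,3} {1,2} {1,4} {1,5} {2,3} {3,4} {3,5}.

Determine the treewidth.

A width-2 tree decomposition is:
Bags: B1 = {1, 3, 4}  B2 = {1, 2, 3}  B3 = {1, 3, 5}  B4 = {0, 1, 3}
Tree: B1–B2, B2–B3, B3–B4
Each bag holds 3 vertices, so the decomposition has width 2, which upper-bounds the treewidth. For the lower bound, G contains the cycle 4–3–2–1–4, so G is not a forest; only forests have treewidth ≤ 1, hence tw(G) ≥ 2. Combining the bounds, tw(G) = 2.

2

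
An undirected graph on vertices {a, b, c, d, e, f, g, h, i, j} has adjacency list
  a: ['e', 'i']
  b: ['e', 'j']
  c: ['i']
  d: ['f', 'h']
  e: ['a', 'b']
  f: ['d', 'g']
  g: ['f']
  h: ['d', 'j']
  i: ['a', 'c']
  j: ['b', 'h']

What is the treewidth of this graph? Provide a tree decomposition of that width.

Treewidth 1.
Bags: B1 = {f, g}  B2 = {d, f}  B3 = {d, h}  B4 = {h, j}  B5 = {b, j}  B6 = {b, e}  B7 = {a, e}  B8 = {a, i}  B9 = {c, i}
Tree: B1–B2, B2–B3, B3–B4, B4–B5, B5–B6, B6–B7, B7–B8, B8–B9

Each bag holds 2 vertices, so the decomposition has width 1, which upper-bounds the treewidth. Any graph with an edge has treewidth ≥ 1, and G has the edge g–f. Combining the bounds, tw(G) = 1.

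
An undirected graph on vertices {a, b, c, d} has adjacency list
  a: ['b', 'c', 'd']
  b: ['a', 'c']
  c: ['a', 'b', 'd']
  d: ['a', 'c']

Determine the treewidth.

2

A width-2 tree decomposition is:
Bags: B1 = {a, c, d}  B2 = {a, b, c}
Tree: B1–B2
The largest bag has 3 vertices, giving width 2; this decomposition certifies tw(G) ≤ 2. On the other hand G contains the 3-clique {a, c, d}. A clique must lie in a single bag of any decomposition, so no decomposition can have width below 2. Therefore the treewidth is 2.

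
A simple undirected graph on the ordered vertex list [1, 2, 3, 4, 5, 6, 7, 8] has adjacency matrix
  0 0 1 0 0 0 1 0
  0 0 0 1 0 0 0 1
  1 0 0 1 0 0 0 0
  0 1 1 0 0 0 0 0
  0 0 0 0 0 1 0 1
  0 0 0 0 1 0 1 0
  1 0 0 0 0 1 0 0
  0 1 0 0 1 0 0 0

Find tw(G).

A width-2 tree decomposition is:
Bags: B1 = {1, 3, 7}  B2 = {3, 6, 7}  B3 = {3, 5, 6}  B4 = {3, 5, 8}  B5 = {2, 3, 8}  B6 = {2, 3, 4}
Tree: B1–B2, B2–B3, B3–B4, B4–B5, B5–B6
Every bag has size at most 3, so the width is 3 − 1 = 2 and tw(G) ≤ 2. For the lower bound, G contains the cycle 3–1–7–6–5–8–2–4–3, so G is not a forest; only forests have treewidth ≤ 1, hence tw(G) ≥ 2. Hence tw(G) = 2 exactly.

2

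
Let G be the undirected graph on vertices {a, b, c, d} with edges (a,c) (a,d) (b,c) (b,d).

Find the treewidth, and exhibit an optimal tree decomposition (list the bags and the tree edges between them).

Treewidth 2.
One optimal decomposition is:
Bags: B1 = {a, b, c}  B2 = {a, b, d}
Tree: B1–B2

Every bag has size at most 3, so the width is 3 − 1 = 2 and tw(G) ≤ 2. The edges b–c–a–d–b form a cycle, so G is not a tree and its treewidth is at least 2. Hence tw(G) = 2 exactly.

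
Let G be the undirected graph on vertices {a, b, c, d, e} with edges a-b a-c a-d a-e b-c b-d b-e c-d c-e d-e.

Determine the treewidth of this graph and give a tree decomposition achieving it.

A single bag containing all 5 vertices is trivially a valid decomposition of width 4. On the other hand G contains the 5-clique {a, b, c, d, e}. A clique must lie in a single bag of any decomposition, so no decomposition can have width below 4. Hence tw(G) = 4 exactly.

Treewidth 4.
Bags: B1 = {a, b, c, d, e}
Tree: (single bag)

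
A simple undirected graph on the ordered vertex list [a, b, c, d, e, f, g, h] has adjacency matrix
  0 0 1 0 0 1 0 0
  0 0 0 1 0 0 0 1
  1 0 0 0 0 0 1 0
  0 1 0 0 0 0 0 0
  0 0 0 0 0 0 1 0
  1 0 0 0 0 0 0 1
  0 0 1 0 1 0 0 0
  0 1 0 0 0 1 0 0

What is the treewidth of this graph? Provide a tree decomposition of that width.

Treewidth 1.
One such decomposition:
Bags: B1 = {e, g}  B2 = {c, g}  B3 = {a, c}  B4 = {a, f}  B5 = {f, h}  B6 = {b, h}  B7 = {b, d}
Tree: B1–B2, B2–B3, B3–B4, B4–B5, B5–B6, B6–B7

Every bag has size at most 2, so the width is 2 − 1 = 1 and tw(G) ≤ 1. Since G has at least one edge (e.g. e–g), it is not an edgeless graph, so tw(G) ≥ 1. Therefore the treewidth is 1.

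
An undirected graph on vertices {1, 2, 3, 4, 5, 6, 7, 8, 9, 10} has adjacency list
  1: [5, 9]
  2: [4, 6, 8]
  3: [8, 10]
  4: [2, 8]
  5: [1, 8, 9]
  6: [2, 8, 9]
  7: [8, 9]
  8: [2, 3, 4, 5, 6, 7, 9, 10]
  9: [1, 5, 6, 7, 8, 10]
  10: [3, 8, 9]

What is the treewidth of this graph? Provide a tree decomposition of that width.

Treewidth 2.
Bags: B1 = {8, 9, 10}  B2 = {6, 8, 9}  B3 = {5, 8, 9}  B4 = {2, 6, 8}  B5 = {7, 8, 9}  B6 = {1, 5, 9}  B7 = {2, 4, 8}  B8 = {3, 8, 10}
Tree: B1–B2, B2–B3, B2–B4, B2–B5, B3–B6, B4–B7, B1–B8

Every bag has size at most 3, so the width is 3 − 1 = 2 and tw(G) ≤ 2. On the other hand G contains the 3-clique {8, 9, 10}. A clique must lie in a single bag of any decomposition, so no decomposition can have width below 2. Hence tw(G) = 2 exactly.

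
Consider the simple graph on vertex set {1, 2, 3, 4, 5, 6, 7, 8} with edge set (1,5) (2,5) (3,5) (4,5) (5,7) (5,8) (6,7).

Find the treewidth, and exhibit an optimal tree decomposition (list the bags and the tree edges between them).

Treewidth 1.
One such decomposition:
Bags: B1 = {5, 7}  B2 = {3, 5}  B3 = {5, 8}  B4 = {2, 5}  B5 = {6, 7}  B6 = {4, 5}  B7 = {1, 5}
Tree: B1–B2, B1–B3, B2–B4, B1–B5, B3–B6, B3–B7

The largest bag has 2 vertices, giving width 1; this decomposition certifies tw(G) ≤ 1. G has an edge, so its treewidth is at least 1. Therefore the treewidth is 1.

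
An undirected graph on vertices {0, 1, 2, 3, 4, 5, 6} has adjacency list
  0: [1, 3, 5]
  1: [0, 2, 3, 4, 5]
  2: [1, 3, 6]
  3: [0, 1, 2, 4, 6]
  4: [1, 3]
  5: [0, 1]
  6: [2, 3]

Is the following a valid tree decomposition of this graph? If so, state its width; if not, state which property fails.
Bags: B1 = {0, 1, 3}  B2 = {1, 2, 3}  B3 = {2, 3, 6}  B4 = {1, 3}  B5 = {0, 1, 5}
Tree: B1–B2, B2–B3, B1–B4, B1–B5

A tree decomposition must satisfy three properties: every vertex lies in some bag; for every edge, both endpoints lie together in some bag; and for every vertex, the bags containing it form a connected subtree. Here vertex 4 appears in no bag, so the decomposition is invalid.

No — vertex 4 appears in no bag.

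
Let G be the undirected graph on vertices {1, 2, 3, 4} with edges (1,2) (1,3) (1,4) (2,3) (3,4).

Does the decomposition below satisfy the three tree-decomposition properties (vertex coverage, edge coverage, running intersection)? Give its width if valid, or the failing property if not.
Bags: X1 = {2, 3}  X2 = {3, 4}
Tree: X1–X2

No — vertex 1 appears in no bag.

A tree decomposition must satisfy three properties: every vertex lies in some bag; for every edge, both endpoints lie together in some bag; and for every vertex, the bags containing it form a connected subtree. Here vertex 1 appears in no bag, so the decomposition is invalid.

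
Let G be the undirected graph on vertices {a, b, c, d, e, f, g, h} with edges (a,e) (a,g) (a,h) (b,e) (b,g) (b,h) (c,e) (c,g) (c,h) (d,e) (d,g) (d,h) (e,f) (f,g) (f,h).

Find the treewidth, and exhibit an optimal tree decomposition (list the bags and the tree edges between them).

Treewidth 3.
Bags: B1 = {d, e, g, h}  B2 = {c, e, g, h}  B3 = {b, e, g, h}  B4 = {e, f, g, h}  B5 = {a, e, g, h}
Tree: B1–B2, B2–B3, B3–B4, B4–B5

The largest bag has 4 vertices, giving width 3; this decomposition certifies tw(G) ≤ 3. For the lower bound: the 4 vertex sets {d,e}, {c,g}, {h}, {b} are disjoint, each induces a connected subgraph, and every pair is joined by at least one edge of G. Contracting each set to a single vertex therefore yields K_{4} as a minor, and since treewidth is minor-monotone, tw(G) ≥ tw(K_{4}) = 3. Therefore the treewidth is 3.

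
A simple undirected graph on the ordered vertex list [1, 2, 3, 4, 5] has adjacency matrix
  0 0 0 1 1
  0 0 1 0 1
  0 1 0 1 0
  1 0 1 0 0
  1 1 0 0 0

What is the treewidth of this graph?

A width-2 tree decomposition is:
Bags: B1 = {2, 3, 5}  B2 = {3, 4, 5}  B3 = {1, 4, 5}
Tree: B1–B2, B2–B3
Every bag has size at most 3, so the width is 3 − 1 = 2 and tw(G) ≤ 2. For the lower bound, G contains the cycle 5–2–3–4–1–5, so G is not a forest; only forests have treewidth ≤ 1, hence tw(G) ≥ 2. Therefore the treewidth is 2.

2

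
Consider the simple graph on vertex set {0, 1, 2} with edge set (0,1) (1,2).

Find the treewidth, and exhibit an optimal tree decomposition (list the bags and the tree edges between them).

Each bag holds 2 vertices, so the decomposition has width 1, which upper-bounds the treewidth. Since G has at least one edge (e.g. 2–1), it is not an edgeless graph, so tw(G) ≥ 1. Therefore the treewidth is 1.

Treewidth 1.
Bags: B1 = {1, 2}  B2 = {0, 1}
Tree: B1–B2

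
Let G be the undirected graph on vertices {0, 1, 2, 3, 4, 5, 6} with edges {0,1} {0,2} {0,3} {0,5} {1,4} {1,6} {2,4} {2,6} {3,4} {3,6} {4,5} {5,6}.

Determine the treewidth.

A width-3 tree decomposition is:
Bags: B1 = {0, 4, 5, 6}  B2 = {0, 3, 4, 6}  B3 = {0, 2, 4, 6}  B4 = {0, 1, 4, 6}
Tree: B1–B2, B2–B3, B3–B4
Every bag has size at most 4, so the width is 4 − 1 = 3 and tw(G) ≤ 3. For the lower bound: the 4 vertex sets {4,5}, {3,6}, {0}, {2} are disjoint, each induces a connected subgraph, and every pair is joined by at least one edge of G. Contracting each set to a single vertex therefore yields K_{4} as a minor, and since treewidth is minor-monotone, tw(G) ≥ tw(K_{4}) = 3. Hence tw(G) = 3 exactly.

3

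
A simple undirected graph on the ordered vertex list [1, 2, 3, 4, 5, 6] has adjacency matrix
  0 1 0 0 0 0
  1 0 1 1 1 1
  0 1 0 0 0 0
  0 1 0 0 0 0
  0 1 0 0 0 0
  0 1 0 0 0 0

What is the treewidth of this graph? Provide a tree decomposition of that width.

The largest bag has 2 vertices, giving width 1; this decomposition certifies tw(G) ≤ 1. G has an edge, so its treewidth is at least 1. Therefore the treewidth is 1.

Treewidth 1.
One such decomposition:
Bags: B1 = {2, 6}  B2 = {1, 2}  B3 = {2, 3}  B4 = {2, 5}  B5 = {2, 4}
Tree: B1–B2, B2–B3, B1–B4, B2–B5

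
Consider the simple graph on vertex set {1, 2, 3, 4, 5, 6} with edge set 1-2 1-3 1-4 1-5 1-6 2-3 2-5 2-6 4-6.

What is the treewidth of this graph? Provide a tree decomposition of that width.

Every bag has size at most 3, so the width is 3 − 1 = 2 and tw(G) ≤ 2. On the other hand G contains the 3-clique {1, 2, 3}. A clique must lie in a single bag of any decomposition, so no decomposition can have width below 2. Hence tw(G) = 2 exactly.

Treewidth 2.
One optimal decomposition is:
Bags: B1 = {1, 2, 6}  B2 = {1, 2, 5}  B3 = {1, 2, 3}  B4 = {1, 4, 6}
Tree: B1–B2, B2–B3, B1–B4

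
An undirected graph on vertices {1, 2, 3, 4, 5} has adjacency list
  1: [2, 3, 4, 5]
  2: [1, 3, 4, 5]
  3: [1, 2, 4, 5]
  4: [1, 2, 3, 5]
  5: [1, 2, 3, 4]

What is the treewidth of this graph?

4

A width-4 tree decomposition is:
Bags: B1 = {1, 2, 3, 4, 5}
Tree: (single bag)
A single bag containing all 5 vertices is trivially a valid decomposition of width 4. On the other hand G contains the 5-clique {1, 2, 3, 4, 5}. A clique must lie in a single bag of any decomposition, so no decomposition can have width below 4. The upper and lower bounds meet at 4, so that is the treewidth.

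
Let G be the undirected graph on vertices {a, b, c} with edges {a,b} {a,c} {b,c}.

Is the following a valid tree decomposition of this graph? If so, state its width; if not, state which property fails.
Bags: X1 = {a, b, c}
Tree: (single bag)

Yes; width 2.

Every vertex of G appears in some bag (union = {a, b, c}); every edge is covered by a bag; and for each vertex v the set of bags containing v is connected in the bag tree. The decomposition is therefore valid. The largest bag has 3 vertices, so the width is 2.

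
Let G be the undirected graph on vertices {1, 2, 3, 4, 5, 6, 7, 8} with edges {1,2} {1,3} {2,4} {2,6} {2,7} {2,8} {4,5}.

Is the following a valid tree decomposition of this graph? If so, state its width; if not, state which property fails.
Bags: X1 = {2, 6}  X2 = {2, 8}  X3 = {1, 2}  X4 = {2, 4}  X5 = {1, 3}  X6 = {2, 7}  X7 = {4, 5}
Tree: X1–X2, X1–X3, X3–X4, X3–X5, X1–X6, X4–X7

Every vertex of G appears in some bag (union = {1, 2, 3, 4, 5, 6, 7, 8}); every edge is covered by a bag; and for each vertex v the set of bags containing v is connected in the bag tree. The decomposition is therefore valid. The largest bag has 2 vertices, so the width is 1.

Yes; width 1.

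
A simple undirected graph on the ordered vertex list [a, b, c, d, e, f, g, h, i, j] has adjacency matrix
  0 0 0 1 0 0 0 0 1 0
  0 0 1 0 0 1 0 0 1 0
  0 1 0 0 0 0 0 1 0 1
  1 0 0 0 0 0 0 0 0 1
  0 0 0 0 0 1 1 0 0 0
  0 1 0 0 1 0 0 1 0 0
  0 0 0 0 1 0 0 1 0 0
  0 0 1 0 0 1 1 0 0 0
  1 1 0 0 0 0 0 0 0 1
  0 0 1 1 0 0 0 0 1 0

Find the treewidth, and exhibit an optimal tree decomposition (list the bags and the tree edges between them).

The largest bag has 3 vertices, giving width 2; this decomposition certifies tw(G) ≤ 2. The edges e–g–h–f–e form a cycle, so G is not a tree and its treewidth is at least 2. Combining the bounds, tw(G) = 2.

Treewidth 2.
One such decomposition:
Bags: B1 = {e, f, g}  B2 = {f, g, h}  B3 = {b, f, h}  B4 = {b, c, h}  B5 = {b, c, i}  B6 = {c, i, j}  B7 = {a, i, j}  B8 = {a, d, j}
Tree: B1–B2, B2–B3, B3–B4, B4–B5, B5–B6, B6–B7, B7–B8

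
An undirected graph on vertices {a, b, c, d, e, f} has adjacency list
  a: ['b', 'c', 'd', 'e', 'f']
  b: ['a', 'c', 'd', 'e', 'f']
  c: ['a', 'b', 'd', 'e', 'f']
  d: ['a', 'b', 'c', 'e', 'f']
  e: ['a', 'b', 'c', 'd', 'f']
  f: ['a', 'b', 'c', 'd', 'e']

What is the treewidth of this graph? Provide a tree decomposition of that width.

Treewidth 5.
One such decomposition:
Bags: B1 = {a, b, c, d, e, f}
Tree: (single bag)

A single bag containing all 6 vertices is trivially a valid decomposition of width 5. On the other hand G contains the 6-clique {a, b, c, d, e, f}. A clique must lie in a single bag of any decomposition, so no decomposition can have width below 5. The upper and lower bounds meet at 5, so that is the treewidth.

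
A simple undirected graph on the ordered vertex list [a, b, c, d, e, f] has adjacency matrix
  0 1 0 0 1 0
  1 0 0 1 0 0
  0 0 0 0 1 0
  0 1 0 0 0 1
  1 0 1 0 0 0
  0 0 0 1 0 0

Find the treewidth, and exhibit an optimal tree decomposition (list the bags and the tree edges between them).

Every bag has size at most 2, so the width is 2 − 1 = 1 and tw(G) ≤ 1. G has an edge, so its treewidth is at least 1. Hence tw(G) = 1 exactly.

Treewidth 1.
One optimal decomposition is:
Bags: B1 = {d, f}  B2 = {b, d}  B3 = {a, b}  B4 = {a, e}  B5 = {c, e}
Tree: B1–B2, B2–B3, B3–B4, B4–B5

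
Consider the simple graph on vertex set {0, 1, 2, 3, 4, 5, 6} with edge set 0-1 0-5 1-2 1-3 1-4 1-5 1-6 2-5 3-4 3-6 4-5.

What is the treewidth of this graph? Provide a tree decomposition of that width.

Every bag has size at most 3, so the width is 3 − 1 = 2 and tw(G) ≤ 2. For the lower bound, the 3 vertices {1, 3, 4} are pairwise adjacent, and any tree decomposition puts a clique entirely inside one bag — forcing width ≥ 2. Hence tw(G) = 2 exactly.

Treewidth 2.
Bags: B1 = {1, 4, 5}  B2 = {1, 2, 5}  B3 = {0, 1, 5}  B4 = {1, 3, 4}  B5 = {1, 3, 6}
Tree: B1–B2, B1–B3, B1–B4, B4–B5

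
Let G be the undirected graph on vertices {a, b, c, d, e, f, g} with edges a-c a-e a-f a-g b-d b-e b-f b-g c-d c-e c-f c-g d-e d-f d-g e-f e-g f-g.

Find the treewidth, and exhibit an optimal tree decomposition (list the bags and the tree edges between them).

Every bag has size at most 5, so the width is 5 − 1 = 4 and tw(G) ≤ 4. For the lower bound, the 5 vertices {c, d, e, f, g} are pairwise adjacent, and any tree decomposition puts a clique entirely inside one bag — forcing width ≥ 4. Hence tw(G) = 4 exactly.

Treewidth 4.
One optimal decomposition is:
Bags: B1 = {c, d, e, f, g}  B2 = {a, c, e, f, g}  B3 = {b, d, e, f, g}
Tree: B1–B2, B1–B3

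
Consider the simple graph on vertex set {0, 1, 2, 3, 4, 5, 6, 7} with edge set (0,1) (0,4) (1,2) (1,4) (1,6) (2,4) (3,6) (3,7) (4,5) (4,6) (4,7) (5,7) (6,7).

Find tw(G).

2

A width-2 tree decomposition is:
Bags: B1 = {4, 6, 7}  B2 = {1, 4, 6}  B3 = {0, 1, 4}  B4 = {4, 5, 7}  B5 = {3, 6, 7}  B6 = {1, 2, 4}
Tree: B1–B2, B2–B3, B1–B4, B1–B5, B2–B6
The largest bag has 3 vertices, giving width 2; this decomposition certifies tw(G) ≤ 2. For the lower bound, the 3 vertices {3, 6, 7} are pairwise adjacent, and any tree decomposition puts a clique entirely inside one bag — forcing width ≥ 2. Combining the bounds, tw(G) = 2.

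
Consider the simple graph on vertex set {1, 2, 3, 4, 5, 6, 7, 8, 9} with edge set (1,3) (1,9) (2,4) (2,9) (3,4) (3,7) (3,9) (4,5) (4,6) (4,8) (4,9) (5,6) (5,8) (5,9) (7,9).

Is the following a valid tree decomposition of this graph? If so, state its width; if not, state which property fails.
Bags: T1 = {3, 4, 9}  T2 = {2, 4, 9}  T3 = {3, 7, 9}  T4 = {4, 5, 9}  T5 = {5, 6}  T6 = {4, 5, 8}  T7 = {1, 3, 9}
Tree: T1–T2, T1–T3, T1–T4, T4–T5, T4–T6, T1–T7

A tree decomposition must satisfy three properties: every vertex lies in some bag; for every edge, both endpoints lie together in some bag; and for every vertex, the bags containing it form a connected subtree. Here edge (4,6) lies in no bag, so the decomposition is invalid.

No — edge (4,6) lies in no bag.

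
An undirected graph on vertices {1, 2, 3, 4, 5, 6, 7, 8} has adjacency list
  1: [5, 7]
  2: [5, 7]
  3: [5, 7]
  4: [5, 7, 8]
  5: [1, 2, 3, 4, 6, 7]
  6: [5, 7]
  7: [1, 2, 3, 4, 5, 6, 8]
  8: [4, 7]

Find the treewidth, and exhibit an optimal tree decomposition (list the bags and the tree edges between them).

The largest bag has 3 vertices, giving width 2; this decomposition certifies tw(G) ≤ 2. On the other hand G contains the 3-clique {4, 7, 8}. A clique must lie in a single bag of any decomposition, so no decomposition can have width below 2. Therefore the treewidth is 2.

Treewidth 2.
One such decomposition:
Bags: B1 = {4, 5, 7}  B2 = {3, 5, 7}  B3 = {4, 7, 8}  B4 = {1, 5, 7}  B5 = {5, 6, 7}  B6 = {2, 5, 7}
Tree: B1–B2, B1–B3, B1–B4, B4–B5, B5–B6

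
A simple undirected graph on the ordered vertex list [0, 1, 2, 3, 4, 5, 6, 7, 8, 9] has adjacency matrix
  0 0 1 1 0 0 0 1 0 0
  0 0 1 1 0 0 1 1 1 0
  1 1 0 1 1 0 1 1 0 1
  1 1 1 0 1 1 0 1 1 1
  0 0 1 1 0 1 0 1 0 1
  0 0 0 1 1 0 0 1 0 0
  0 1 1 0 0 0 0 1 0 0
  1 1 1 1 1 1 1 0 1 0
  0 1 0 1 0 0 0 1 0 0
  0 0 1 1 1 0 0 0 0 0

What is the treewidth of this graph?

A width-3 tree decomposition is:
Bags: B1 = {2, 3, 4, 7}  B2 = {2, 3, 4, 9}  B3 = {0, 2, 3, 7}  B4 = {1, 2, 3, 7}  B5 = {1, 2, 6, 7}  B6 = {1, 3, 7, 8}  B7 = {3, 4, 5, 7}
Tree: B1–B2, B1–B3, B1–B4, B4–B5, B4–B6, B1–B7
Each bag holds 4 vertices, so the decomposition has width 3, which upper-bounds the treewidth. For the lower bound, the 4 vertices {2, 3, 4, 9} are pairwise adjacent, and any tree decomposition puts a clique entirely inside one bag — forcing width ≥ 3. Therefore the treewidth is 3.

3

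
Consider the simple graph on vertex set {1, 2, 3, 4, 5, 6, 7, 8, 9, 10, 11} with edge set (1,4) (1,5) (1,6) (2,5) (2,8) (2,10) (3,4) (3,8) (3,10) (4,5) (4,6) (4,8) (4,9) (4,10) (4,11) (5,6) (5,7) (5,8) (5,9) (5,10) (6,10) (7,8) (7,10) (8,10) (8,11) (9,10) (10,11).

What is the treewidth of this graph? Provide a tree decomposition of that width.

Treewidth 3.
Bags: B1 = {4, 5, 8, 10}  B2 = {4, 5, 6, 10}  B3 = {4, 8, 10, 11}  B4 = {5, 7, 8, 10}  B5 = {3, 4, 8, 10}  B6 = {1, 4, 5, 6}  B7 = {4, 5, 9, 10}  B8 = {2, 5, 8, 10}
Tree: B1–B2, B1–B3, B1–B4, B3–B5, B2–B6, B2–B7, B4–B8

The largest bag has 4 vertices, giving width 3; this decomposition certifies tw(G) ≤ 3. On the other hand G contains the 4-clique {1, 4, 5, 6}. A clique must lie in a single bag of any decomposition, so no decomposition can have width below 3. Combining the bounds, tw(G) = 3.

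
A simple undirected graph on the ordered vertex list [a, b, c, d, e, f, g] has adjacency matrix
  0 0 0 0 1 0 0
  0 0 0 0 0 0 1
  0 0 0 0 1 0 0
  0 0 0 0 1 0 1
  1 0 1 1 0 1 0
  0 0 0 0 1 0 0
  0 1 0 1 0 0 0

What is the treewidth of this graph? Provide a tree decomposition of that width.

The largest bag has 2 vertices, giving width 1; this decomposition certifies tw(G) ≤ 1. Since G has at least one edge (e.g. g–d), it is not an edgeless graph, so tw(G) ≥ 1. The upper and lower bounds meet at 1, so that is the treewidth.

Treewidth 1.
One such decomposition:
Bags: B1 = {d, g}  B2 = {d, e}  B3 = {c, e}  B4 = {b, g}  B5 = {a, e}  B6 = {e, f}
Tree: B1–B2, B2–B3, B1–B4, B2–B5, B5–B6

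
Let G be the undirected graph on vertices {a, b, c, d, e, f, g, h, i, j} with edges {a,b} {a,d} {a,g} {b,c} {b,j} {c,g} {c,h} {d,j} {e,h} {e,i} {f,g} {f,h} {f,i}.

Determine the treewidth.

2

A width-2 tree decomposition is:
Bags: B1 = {a, d, j}  B2 = {a, b, j}  B3 = {a, b, g}  B4 = {b, c, g}  B5 = {c, f, g}  B6 = {c, f, h}  B7 = {f, h, i}  B8 = {e, h, i}
Tree: B1–B2, B2–B3, B3–B4, B4–B5, B5–B6, B6–B7, B7–B8
Each bag holds 3 vertices, so the decomposition has width 2, which upper-bounds the treewidth. The edges d–j–b–a–d form a cycle, so G is not a tree and its treewidth is at least 2. Hence tw(G) = 2 exactly.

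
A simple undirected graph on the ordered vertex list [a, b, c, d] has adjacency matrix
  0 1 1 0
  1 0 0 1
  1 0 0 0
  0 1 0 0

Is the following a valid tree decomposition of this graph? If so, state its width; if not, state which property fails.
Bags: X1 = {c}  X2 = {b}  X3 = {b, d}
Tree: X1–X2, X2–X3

No — vertex a appears in no bag.

A tree decomposition must satisfy three properties: every vertex lies in some bag; for every edge, both endpoints lie together in some bag; and for every vertex, the bags containing it form a connected subtree. Here vertex a appears in no bag, so the decomposition is invalid.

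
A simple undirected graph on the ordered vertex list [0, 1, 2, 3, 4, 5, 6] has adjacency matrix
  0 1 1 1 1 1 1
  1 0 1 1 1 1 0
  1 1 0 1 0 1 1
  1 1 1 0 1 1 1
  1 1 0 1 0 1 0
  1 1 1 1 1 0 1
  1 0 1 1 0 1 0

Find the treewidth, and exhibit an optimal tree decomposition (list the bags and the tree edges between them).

Treewidth 4.
One optimal decomposition is:
Bags: B1 = {0, 1, 3, 4, 5}  B2 = {0, 1, 2, 3, 5}  B3 = {0, 2, 3, 5, 6}
Tree: B1–B2, B2–B3

Every bag has size at most 5, so the width is 5 − 1 = 4 and tw(G) ≤ 4. Conversely, {0, 1, 2, 3, 5} is a clique of size 5, and the vertices of any clique must share a bag in every tree decomposition; so some bag has ≥ 5 vertices and tw(G) ≥ 4. Therefore the treewidth is 4.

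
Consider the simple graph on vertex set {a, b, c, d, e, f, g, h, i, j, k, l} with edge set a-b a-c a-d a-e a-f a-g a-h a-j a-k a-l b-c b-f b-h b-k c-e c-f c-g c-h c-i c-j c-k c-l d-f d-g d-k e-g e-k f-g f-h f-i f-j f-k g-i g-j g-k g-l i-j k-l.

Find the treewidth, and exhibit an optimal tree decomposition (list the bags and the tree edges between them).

Treewidth 4.
One optimal decomposition is:
Bags: B1 = {a, d, f, g, k}  B2 = {a, c, f, g, k}  B3 = {a, b, c, f, k}  B4 = {a, c, e, g, k}  B5 = {a, c, g, k, l}  B6 = {a, c, f, g, j}  B7 = {c, f, g, i, j}  B8 = {a, b, c, f, h}
Tree: B1–B2, B2–B3, B2–B4, B2–B5, B2–B6, B6–B7, B3–B8

Each bag holds 5 vertices, so the decomposition has width 4, which upper-bounds the treewidth. On the other hand G contains the 5-clique {a, d, f, g, k}. A clique must lie in a single bag of any decomposition, so no decomposition can have width below 4. Therefore the treewidth is 4.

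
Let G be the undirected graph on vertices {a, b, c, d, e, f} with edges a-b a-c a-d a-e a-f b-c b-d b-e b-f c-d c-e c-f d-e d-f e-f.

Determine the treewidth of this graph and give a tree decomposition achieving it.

Treewidth 5.
Bags: B1 = {a, b, c, d, e, f}
Tree: (single bag)

A single bag containing all 6 vertices is trivially a valid decomposition of width 5. On the other hand G contains the 6-clique {a, b, c, d, e, f}. A clique must lie in a single bag of any decomposition, so no decomposition can have width below 5. The upper and lower bounds meet at 5, so that is the treewidth.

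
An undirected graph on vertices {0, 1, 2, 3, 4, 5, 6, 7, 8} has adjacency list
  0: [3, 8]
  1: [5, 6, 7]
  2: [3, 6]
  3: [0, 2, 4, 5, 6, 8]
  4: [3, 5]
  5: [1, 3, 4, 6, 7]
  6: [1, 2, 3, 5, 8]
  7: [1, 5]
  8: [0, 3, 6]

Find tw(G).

A width-2 tree decomposition is:
Bags: B1 = {3, 6, 8}  B2 = {3, 5, 6}  B3 = {3, 4, 5}  B4 = {2, 3, 6}  B5 = {0, 3, 8}  B6 = {1, 5, 6}  B7 = {1, 5, 7}
Tree: B1–B2, B2–B3, B1–B4, B1–B5, B2–B6, B6–B7
Every bag has size at most 3, so the width is 3 − 1 = 2 and tw(G) ≤ 2. On the other hand G contains the 3-clique {1, 5, 6}. A clique must lie in a single bag of any decomposition, so no decomposition can have width below 2. Hence tw(G) = 2 exactly.

2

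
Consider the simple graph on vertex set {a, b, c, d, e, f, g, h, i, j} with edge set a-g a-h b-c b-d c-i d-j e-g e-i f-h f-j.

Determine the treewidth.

A width-2 tree decomposition is:
Bags: B1 = {b, c, d}  B2 = {c, d, j}  B3 = {c, f, j}  B4 = {c, f, h}  B5 = {a, c, h}  B6 = {a, c, g}  B7 = {c, e, g}  B8 = {c, e, i}
Tree: B1–B2, B2–B3, B3–B4, B4–B5, B5–B6, B6–B7, B7–B8
Every bag has size at most 3, so the width is 3 − 1 = 2 and tw(G) ≤ 2. Since c–b–d–j–f–h–a–g–e–i–c is a cycle in G, G is not acyclic. Forests are exactly the graphs of treewidth ≤ 1, so tw(G) ≥ 2. Combining the bounds, tw(G) = 2.

2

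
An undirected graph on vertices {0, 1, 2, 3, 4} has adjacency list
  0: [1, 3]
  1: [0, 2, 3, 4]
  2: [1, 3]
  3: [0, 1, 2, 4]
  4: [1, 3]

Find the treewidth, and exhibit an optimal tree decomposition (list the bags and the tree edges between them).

Treewidth 2.
One optimal decomposition is:
Bags: B1 = {1, 3, 4}  B2 = {0, 1, 3}  B3 = {1, 2, 3}
Tree: B1–B2, B2–B3

Each bag holds 3 vertices, so the decomposition has width 2, which upper-bounds the treewidth. On the other hand G contains the 3-clique {0, 1, 3}. A clique must lie in a single bag of any decomposition, so no decomposition can have width below 2. Hence tw(G) = 2 exactly.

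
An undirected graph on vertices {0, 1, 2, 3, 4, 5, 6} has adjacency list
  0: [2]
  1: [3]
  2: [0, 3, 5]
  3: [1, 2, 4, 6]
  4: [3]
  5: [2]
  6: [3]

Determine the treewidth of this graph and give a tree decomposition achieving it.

Treewidth 1.
Bags: B1 = {2, 5}  B2 = {2, 3}  B3 = {3, 6}  B4 = {3, 4}  B5 = {0, 2}  B6 = {1, 3}
Tree: B1–B2, B2–B3, B3–B4, B2–B5, B3–B6

Each bag holds 2 vertices, so the decomposition has width 1, which upper-bounds the treewidth. Any graph with an edge has treewidth ≥ 1, and G has the edge 5–2. The upper and lower bounds meet at 1, so that is the treewidth.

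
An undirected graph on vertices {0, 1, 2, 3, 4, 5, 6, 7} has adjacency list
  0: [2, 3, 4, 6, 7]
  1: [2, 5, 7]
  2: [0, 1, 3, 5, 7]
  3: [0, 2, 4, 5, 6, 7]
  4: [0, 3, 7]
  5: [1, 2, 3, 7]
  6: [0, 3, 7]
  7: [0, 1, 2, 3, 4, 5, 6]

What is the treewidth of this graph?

A width-3 tree decomposition is:
Bags: B1 = {1, 2, 5, 7}  B2 = {2, 3, 5, 7}  B3 = {0, 2, 3, 7}  B4 = {0, 3, 4, 7}  B5 = {0, 3, 6, 7}
Tree: B1–B2, B2–B3, B3–B4, B3–B5
Every bag has size at most 4, so the width is 4 − 1 = 3 and tw(G) ≤ 3. On the other hand G contains the 4-clique {1, 2, 5, 7}. A clique must lie in a single bag of any decomposition, so no decomposition can have width below 3. Hence tw(G) = 3 exactly.

3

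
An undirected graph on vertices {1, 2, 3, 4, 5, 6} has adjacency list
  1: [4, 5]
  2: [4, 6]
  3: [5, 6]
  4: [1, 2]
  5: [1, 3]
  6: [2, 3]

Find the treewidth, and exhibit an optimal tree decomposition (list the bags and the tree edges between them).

Every bag has size at most 3, so the width is 3 − 1 = 2 and tw(G) ≤ 2. The edges 3–6–2–4–1–5–3 form a cycle, so G is not a tree and its treewidth is at least 2. Hence tw(G) = 2 exactly.

Treewidth 2.
One optimal decomposition is:
Bags: B1 = {2, 3, 6}  B2 = {2, 3, 4}  B3 = {1, 3, 4}  B4 = {1, 3, 5}
Tree: B1–B2, B2–B3, B3–B4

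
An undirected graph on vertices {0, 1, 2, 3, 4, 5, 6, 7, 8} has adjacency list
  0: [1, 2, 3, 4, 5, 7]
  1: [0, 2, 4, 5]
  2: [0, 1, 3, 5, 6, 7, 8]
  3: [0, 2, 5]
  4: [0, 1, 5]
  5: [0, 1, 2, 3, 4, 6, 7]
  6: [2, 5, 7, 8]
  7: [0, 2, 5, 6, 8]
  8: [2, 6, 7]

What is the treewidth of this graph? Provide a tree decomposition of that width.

Treewidth 3.
Bags: B1 = {0, 2, 5, 7}  B2 = {2, 5, 6, 7}  B3 = {0, 1, 2, 5}  B4 = {2, 6, 7, 8}  B5 = {0, 1, 4, 5}  B6 = {0, 2, 3, 5}
Tree: B1–B2, B1–B3, B2–B4, B3–B5, B1–B6

Every bag has size at most 4, so the width is 4 − 1 = 3 and tw(G) ≤ 3. Conversely, {2, 6, 7, 8} is a clique of size 4, and the vertices of any clique must share a bag in every tree decomposition; so some bag has ≥ 4 vertices and tw(G) ≥ 3. Therefore the treewidth is 3.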